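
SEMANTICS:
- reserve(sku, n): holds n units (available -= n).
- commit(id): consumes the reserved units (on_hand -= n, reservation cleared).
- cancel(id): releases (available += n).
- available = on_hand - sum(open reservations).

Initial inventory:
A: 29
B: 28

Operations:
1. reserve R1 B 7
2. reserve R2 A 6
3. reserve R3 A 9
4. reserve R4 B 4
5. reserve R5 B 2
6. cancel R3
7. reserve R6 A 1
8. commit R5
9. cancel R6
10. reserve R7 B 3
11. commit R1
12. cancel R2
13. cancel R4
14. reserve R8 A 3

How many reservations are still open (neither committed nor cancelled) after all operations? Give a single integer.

Answer: 2

Derivation:
Step 1: reserve R1 B 7 -> on_hand[A=29 B=28] avail[A=29 B=21] open={R1}
Step 2: reserve R2 A 6 -> on_hand[A=29 B=28] avail[A=23 B=21] open={R1,R2}
Step 3: reserve R3 A 9 -> on_hand[A=29 B=28] avail[A=14 B=21] open={R1,R2,R3}
Step 4: reserve R4 B 4 -> on_hand[A=29 B=28] avail[A=14 B=17] open={R1,R2,R3,R4}
Step 5: reserve R5 B 2 -> on_hand[A=29 B=28] avail[A=14 B=15] open={R1,R2,R3,R4,R5}
Step 6: cancel R3 -> on_hand[A=29 B=28] avail[A=23 B=15] open={R1,R2,R4,R5}
Step 7: reserve R6 A 1 -> on_hand[A=29 B=28] avail[A=22 B=15] open={R1,R2,R4,R5,R6}
Step 8: commit R5 -> on_hand[A=29 B=26] avail[A=22 B=15] open={R1,R2,R4,R6}
Step 9: cancel R6 -> on_hand[A=29 B=26] avail[A=23 B=15] open={R1,R2,R4}
Step 10: reserve R7 B 3 -> on_hand[A=29 B=26] avail[A=23 B=12] open={R1,R2,R4,R7}
Step 11: commit R1 -> on_hand[A=29 B=19] avail[A=23 B=12] open={R2,R4,R7}
Step 12: cancel R2 -> on_hand[A=29 B=19] avail[A=29 B=12] open={R4,R7}
Step 13: cancel R4 -> on_hand[A=29 B=19] avail[A=29 B=16] open={R7}
Step 14: reserve R8 A 3 -> on_hand[A=29 B=19] avail[A=26 B=16] open={R7,R8}
Open reservations: ['R7', 'R8'] -> 2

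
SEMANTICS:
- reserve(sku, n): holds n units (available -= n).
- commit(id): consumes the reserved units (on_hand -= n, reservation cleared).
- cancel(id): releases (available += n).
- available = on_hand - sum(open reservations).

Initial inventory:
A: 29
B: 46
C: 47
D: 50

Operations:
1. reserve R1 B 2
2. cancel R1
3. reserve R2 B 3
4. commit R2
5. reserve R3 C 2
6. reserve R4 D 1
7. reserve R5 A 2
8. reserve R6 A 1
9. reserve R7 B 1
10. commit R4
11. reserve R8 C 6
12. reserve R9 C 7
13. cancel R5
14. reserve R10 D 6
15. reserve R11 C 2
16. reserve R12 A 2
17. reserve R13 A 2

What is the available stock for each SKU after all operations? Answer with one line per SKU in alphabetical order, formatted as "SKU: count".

Step 1: reserve R1 B 2 -> on_hand[A=29 B=46 C=47 D=50] avail[A=29 B=44 C=47 D=50] open={R1}
Step 2: cancel R1 -> on_hand[A=29 B=46 C=47 D=50] avail[A=29 B=46 C=47 D=50] open={}
Step 3: reserve R2 B 3 -> on_hand[A=29 B=46 C=47 D=50] avail[A=29 B=43 C=47 D=50] open={R2}
Step 4: commit R2 -> on_hand[A=29 B=43 C=47 D=50] avail[A=29 B=43 C=47 D=50] open={}
Step 5: reserve R3 C 2 -> on_hand[A=29 B=43 C=47 D=50] avail[A=29 B=43 C=45 D=50] open={R3}
Step 6: reserve R4 D 1 -> on_hand[A=29 B=43 C=47 D=50] avail[A=29 B=43 C=45 D=49] open={R3,R4}
Step 7: reserve R5 A 2 -> on_hand[A=29 B=43 C=47 D=50] avail[A=27 B=43 C=45 D=49] open={R3,R4,R5}
Step 8: reserve R6 A 1 -> on_hand[A=29 B=43 C=47 D=50] avail[A=26 B=43 C=45 D=49] open={R3,R4,R5,R6}
Step 9: reserve R7 B 1 -> on_hand[A=29 B=43 C=47 D=50] avail[A=26 B=42 C=45 D=49] open={R3,R4,R5,R6,R7}
Step 10: commit R4 -> on_hand[A=29 B=43 C=47 D=49] avail[A=26 B=42 C=45 D=49] open={R3,R5,R6,R7}
Step 11: reserve R8 C 6 -> on_hand[A=29 B=43 C=47 D=49] avail[A=26 B=42 C=39 D=49] open={R3,R5,R6,R7,R8}
Step 12: reserve R9 C 7 -> on_hand[A=29 B=43 C=47 D=49] avail[A=26 B=42 C=32 D=49] open={R3,R5,R6,R7,R8,R9}
Step 13: cancel R5 -> on_hand[A=29 B=43 C=47 D=49] avail[A=28 B=42 C=32 D=49] open={R3,R6,R7,R8,R9}
Step 14: reserve R10 D 6 -> on_hand[A=29 B=43 C=47 D=49] avail[A=28 B=42 C=32 D=43] open={R10,R3,R6,R7,R8,R9}
Step 15: reserve R11 C 2 -> on_hand[A=29 B=43 C=47 D=49] avail[A=28 B=42 C=30 D=43] open={R10,R11,R3,R6,R7,R8,R9}
Step 16: reserve R12 A 2 -> on_hand[A=29 B=43 C=47 D=49] avail[A=26 B=42 C=30 D=43] open={R10,R11,R12,R3,R6,R7,R8,R9}
Step 17: reserve R13 A 2 -> on_hand[A=29 B=43 C=47 D=49] avail[A=24 B=42 C=30 D=43] open={R10,R11,R12,R13,R3,R6,R7,R8,R9}

Answer: A: 24
B: 42
C: 30
D: 43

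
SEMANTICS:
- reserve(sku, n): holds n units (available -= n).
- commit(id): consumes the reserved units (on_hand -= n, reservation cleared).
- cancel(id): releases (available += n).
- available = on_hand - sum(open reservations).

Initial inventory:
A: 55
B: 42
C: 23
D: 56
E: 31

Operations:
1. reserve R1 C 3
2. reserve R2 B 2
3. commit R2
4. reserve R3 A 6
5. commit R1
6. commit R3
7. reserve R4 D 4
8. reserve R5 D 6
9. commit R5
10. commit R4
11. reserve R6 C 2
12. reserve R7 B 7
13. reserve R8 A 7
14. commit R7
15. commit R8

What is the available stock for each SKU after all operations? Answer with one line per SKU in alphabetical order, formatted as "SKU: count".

Answer: A: 42
B: 33
C: 18
D: 46
E: 31

Derivation:
Step 1: reserve R1 C 3 -> on_hand[A=55 B=42 C=23 D=56 E=31] avail[A=55 B=42 C=20 D=56 E=31] open={R1}
Step 2: reserve R2 B 2 -> on_hand[A=55 B=42 C=23 D=56 E=31] avail[A=55 B=40 C=20 D=56 E=31] open={R1,R2}
Step 3: commit R2 -> on_hand[A=55 B=40 C=23 D=56 E=31] avail[A=55 B=40 C=20 D=56 E=31] open={R1}
Step 4: reserve R3 A 6 -> on_hand[A=55 B=40 C=23 D=56 E=31] avail[A=49 B=40 C=20 D=56 E=31] open={R1,R3}
Step 5: commit R1 -> on_hand[A=55 B=40 C=20 D=56 E=31] avail[A=49 B=40 C=20 D=56 E=31] open={R3}
Step 6: commit R3 -> on_hand[A=49 B=40 C=20 D=56 E=31] avail[A=49 B=40 C=20 D=56 E=31] open={}
Step 7: reserve R4 D 4 -> on_hand[A=49 B=40 C=20 D=56 E=31] avail[A=49 B=40 C=20 D=52 E=31] open={R4}
Step 8: reserve R5 D 6 -> on_hand[A=49 B=40 C=20 D=56 E=31] avail[A=49 B=40 C=20 D=46 E=31] open={R4,R5}
Step 9: commit R5 -> on_hand[A=49 B=40 C=20 D=50 E=31] avail[A=49 B=40 C=20 D=46 E=31] open={R4}
Step 10: commit R4 -> on_hand[A=49 B=40 C=20 D=46 E=31] avail[A=49 B=40 C=20 D=46 E=31] open={}
Step 11: reserve R6 C 2 -> on_hand[A=49 B=40 C=20 D=46 E=31] avail[A=49 B=40 C=18 D=46 E=31] open={R6}
Step 12: reserve R7 B 7 -> on_hand[A=49 B=40 C=20 D=46 E=31] avail[A=49 B=33 C=18 D=46 E=31] open={R6,R7}
Step 13: reserve R8 A 7 -> on_hand[A=49 B=40 C=20 D=46 E=31] avail[A=42 B=33 C=18 D=46 E=31] open={R6,R7,R8}
Step 14: commit R7 -> on_hand[A=49 B=33 C=20 D=46 E=31] avail[A=42 B=33 C=18 D=46 E=31] open={R6,R8}
Step 15: commit R8 -> on_hand[A=42 B=33 C=20 D=46 E=31] avail[A=42 B=33 C=18 D=46 E=31] open={R6}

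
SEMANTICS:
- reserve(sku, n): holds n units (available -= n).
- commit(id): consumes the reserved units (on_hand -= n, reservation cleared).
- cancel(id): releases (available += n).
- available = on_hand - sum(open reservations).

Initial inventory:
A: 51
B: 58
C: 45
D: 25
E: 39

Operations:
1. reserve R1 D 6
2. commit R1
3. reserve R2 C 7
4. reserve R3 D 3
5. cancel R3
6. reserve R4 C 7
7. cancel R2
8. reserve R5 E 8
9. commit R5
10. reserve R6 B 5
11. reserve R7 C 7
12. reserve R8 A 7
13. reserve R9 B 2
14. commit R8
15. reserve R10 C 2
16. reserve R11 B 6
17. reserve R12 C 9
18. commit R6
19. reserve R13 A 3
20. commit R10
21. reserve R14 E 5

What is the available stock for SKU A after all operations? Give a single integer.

Answer: 41

Derivation:
Step 1: reserve R1 D 6 -> on_hand[A=51 B=58 C=45 D=25 E=39] avail[A=51 B=58 C=45 D=19 E=39] open={R1}
Step 2: commit R1 -> on_hand[A=51 B=58 C=45 D=19 E=39] avail[A=51 B=58 C=45 D=19 E=39] open={}
Step 3: reserve R2 C 7 -> on_hand[A=51 B=58 C=45 D=19 E=39] avail[A=51 B=58 C=38 D=19 E=39] open={R2}
Step 4: reserve R3 D 3 -> on_hand[A=51 B=58 C=45 D=19 E=39] avail[A=51 B=58 C=38 D=16 E=39] open={R2,R3}
Step 5: cancel R3 -> on_hand[A=51 B=58 C=45 D=19 E=39] avail[A=51 B=58 C=38 D=19 E=39] open={R2}
Step 6: reserve R4 C 7 -> on_hand[A=51 B=58 C=45 D=19 E=39] avail[A=51 B=58 C=31 D=19 E=39] open={R2,R4}
Step 7: cancel R2 -> on_hand[A=51 B=58 C=45 D=19 E=39] avail[A=51 B=58 C=38 D=19 E=39] open={R4}
Step 8: reserve R5 E 8 -> on_hand[A=51 B=58 C=45 D=19 E=39] avail[A=51 B=58 C=38 D=19 E=31] open={R4,R5}
Step 9: commit R5 -> on_hand[A=51 B=58 C=45 D=19 E=31] avail[A=51 B=58 C=38 D=19 E=31] open={R4}
Step 10: reserve R6 B 5 -> on_hand[A=51 B=58 C=45 D=19 E=31] avail[A=51 B=53 C=38 D=19 E=31] open={R4,R6}
Step 11: reserve R7 C 7 -> on_hand[A=51 B=58 C=45 D=19 E=31] avail[A=51 B=53 C=31 D=19 E=31] open={R4,R6,R7}
Step 12: reserve R8 A 7 -> on_hand[A=51 B=58 C=45 D=19 E=31] avail[A=44 B=53 C=31 D=19 E=31] open={R4,R6,R7,R8}
Step 13: reserve R9 B 2 -> on_hand[A=51 B=58 C=45 D=19 E=31] avail[A=44 B=51 C=31 D=19 E=31] open={R4,R6,R7,R8,R9}
Step 14: commit R8 -> on_hand[A=44 B=58 C=45 D=19 E=31] avail[A=44 B=51 C=31 D=19 E=31] open={R4,R6,R7,R9}
Step 15: reserve R10 C 2 -> on_hand[A=44 B=58 C=45 D=19 E=31] avail[A=44 B=51 C=29 D=19 E=31] open={R10,R4,R6,R7,R9}
Step 16: reserve R11 B 6 -> on_hand[A=44 B=58 C=45 D=19 E=31] avail[A=44 B=45 C=29 D=19 E=31] open={R10,R11,R4,R6,R7,R9}
Step 17: reserve R12 C 9 -> on_hand[A=44 B=58 C=45 D=19 E=31] avail[A=44 B=45 C=20 D=19 E=31] open={R10,R11,R12,R4,R6,R7,R9}
Step 18: commit R6 -> on_hand[A=44 B=53 C=45 D=19 E=31] avail[A=44 B=45 C=20 D=19 E=31] open={R10,R11,R12,R4,R7,R9}
Step 19: reserve R13 A 3 -> on_hand[A=44 B=53 C=45 D=19 E=31] avail[A=41 B=45 C=20 D=19 E=31] open={R10,R11,R12,R13,R4,R7,R9}
Step 20: commit R10 -> on_hand[A=44 B=53 C=43 D=19 E=31] avail[A=41 B=45 C=20 D=19 E=31] open={R11,R12,R13,R4,R7,R9}
Step 21: reserve R14 E 5 -> on_hand[A=44 B=53 C=43 D=19 E=31] avail[A=41 B=45 C=20 D=19 E=26] open={R11,R12,R13,R14,R4,R7,R9}
Final available[A] = 41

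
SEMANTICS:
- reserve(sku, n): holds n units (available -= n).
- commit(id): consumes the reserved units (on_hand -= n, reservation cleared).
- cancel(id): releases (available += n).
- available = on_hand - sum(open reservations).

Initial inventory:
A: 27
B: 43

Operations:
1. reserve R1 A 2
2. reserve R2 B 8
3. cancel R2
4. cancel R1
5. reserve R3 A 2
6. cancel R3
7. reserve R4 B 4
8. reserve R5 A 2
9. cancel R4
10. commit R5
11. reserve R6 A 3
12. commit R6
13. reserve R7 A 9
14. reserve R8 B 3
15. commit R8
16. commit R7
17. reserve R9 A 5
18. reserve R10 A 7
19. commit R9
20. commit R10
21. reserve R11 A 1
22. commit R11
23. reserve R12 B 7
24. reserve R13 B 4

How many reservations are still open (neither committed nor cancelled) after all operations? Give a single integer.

Step 1: reserve R1 A 2 -> on_hand[A=27 B=43] avail[A=25 B=43] open={R1}
Step 2: reserve R2 B 8 -> on_hand[A=27 B=43] avail[A=25 B=35] open={R1,R2}
Step 3: cancel R2 -> on_hand[A=27 B=43] avail[A=25 B=43] open={R1}
Step 4: cancel R1 -> on_hand[A=27 B=43] avail[A=27 B=43] open={}
Step 5: reserve R3 A 2 -> on_hand[A=27 B=43] avail[A=25 B=43] open={R3}
Step 6: cancel R3 -> on_hand[A=27 B=43] avail[A=27 B=43] open={}
Step 7: reserve R4 B 4 -> on_hand[A=27 B=43] avail[A=27 B=39] open={R4}
Step 8: reserve R5 A 2 -> on_hand[A=27 B=43] avail[A=25 B=39] open={R4,R5}
Step 9: cancel R4 -> on_hand[A=27 B=43] avail[A=25 B=43] open={R5}
Step 10: commit R5 -> on_hand[A=25 B=43] avail[A=25 B=43] open={}
Step 11: reserve R6 A 3 -> on_hand[A=25 B=43] avail[A=22 B=43] open={R6}
Step 12: commit R6 -> on_hand[A=22 B=43] avail[A=22 B=43] open={}
Step 13: reserve R7 A 9 -> on_hand[A=22 B=43] avail[A=13 B=43] open={R7}
Step 14: reserve R8 B 3 -> on_hand[A=22 B=43] avail[A=13 B=40] open={R7,R8}
Step 15: commit R8 -> on_hand[A=22 B=40] avail[A=13 B=40] open={R7}
Step 16: commit R7 -> on_hand[A=13 B=40] avail[A=13 B=40] open={}
Step 17: reserve R9 A 5 -> on_hand[A=13 B=40] avail[A=8 B=40] open={R9}
Step 18: reserve R10 A 7 -> on_hand[A=13 B=40] avail[A=1 B=40] open={R10,R9}
Step 19: commit R9 -> on_hand[A=8 B=40] avail[A=1 B=40] open={R10}
Step 20: commit R10 -> on_hand[A=1 B=40] avail[A=1 B=40] open={}
Step 21: reserve R11 A 1 -> on_hand[A=1 B=40] avail[A=0 B=40] open={R11}
Step 22: commit R11 -> on_hand[A=0 B=40] avail[A=0 B=40] open={}
Step 23: reserve R12 B 7 -> on_hand[A=0 B=40] avail[A=0 B=33] open={R12}
Step 24: reserve R13 B 4 -> on_hand[A=0 B=40] avail[A=0 B=29] open={R12,R13}
Open reservations: ['R12', 'R13'] -> 2

Answer: 2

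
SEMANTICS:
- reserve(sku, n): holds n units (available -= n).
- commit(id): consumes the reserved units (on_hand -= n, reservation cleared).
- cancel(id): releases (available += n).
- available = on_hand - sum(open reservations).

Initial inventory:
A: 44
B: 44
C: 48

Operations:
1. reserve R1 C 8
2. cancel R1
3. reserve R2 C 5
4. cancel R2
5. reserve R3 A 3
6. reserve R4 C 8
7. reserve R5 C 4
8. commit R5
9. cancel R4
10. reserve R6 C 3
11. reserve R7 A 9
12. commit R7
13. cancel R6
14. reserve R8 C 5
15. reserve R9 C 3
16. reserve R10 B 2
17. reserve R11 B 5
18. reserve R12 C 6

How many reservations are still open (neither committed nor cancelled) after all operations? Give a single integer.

Answer: 6

Derivation:
Step 1: reserve R1 C 8 -> on_hand[A=44 B=44 C=48] avail[A=44 B=44 C=40] open={R1}
Step 2: cancel R1 -> on_hand[A=44 B=44 C=48] avail[A=44 B=44 C=48] open={}
Step 3: reserve R2 C 5 -> on_hand[A=44 B=44 C=48] avail[A=44 B=44 C=43] open={R2}
Step 4: cancel R2 -> on_hand[A=44 B=44 C=48] avail[A=44 B=44 C=48] open={}
Step 5: reserve R3 A 3 -> on_hand[A=44 B=44 C=48] avail[A=41 B=44 C=48] open={R3}
Step 6: reserve R4 C 8 -> on_hand[A=44 B=44 C=48] avail[A=41 B=44 C=40] open={R3,R4}
Step 7: reserve R5 C 4 -> on_hand[A=44 B=44 C=48] avail[A=41 B=44 C=36] open={R3,R4,R5}
Step 8: commit R5 -> on_hand[A=44 B=44 C=44] avail[A=41 B=44 C=36] open={R3,R4}
Step 9: cancel R4 -> on_hand[A=44 B=44 C=44] avail[A=41 B=44 C=44] open={R3}
Step 10: reserve R6 C 3 -> on_hand[A=44 B=44 C=44] avail[A=41 B=44 C=41] open={R3,R6}
Step 11: reserve R7 A 9 -> on_hand[A=44 B=44 C=44] avail[A=32 B=44 C=41] open={R3,R6,R7}
Step 12: commit R7 -> on_hand[A=35 B=44 C=44] avail[A=32 B=44 C=41] open={R3,R6}
Step 13: cancel R6 -> on_hand[A=35 B=44 C=44] avail[A=32 B=44 C=44] open={R3}
Step 14: reserve R8 C 5 -> on_hand[A=35 B=44 C=44] avail[A=32 B=44 C=39] open={R3,R8}
Step 15: reserve R9 C 3 -> on_hand[A=35 B=44 C=44] avail[A=32 B=44 C=36] open={R3,R8,R9}
Step 16: reserve R10 B 2 -> on_hand[A=35 B=44 C=44] avail[A=32 B=42 C=36] open={R10,R3,R8,R9}
Step 17: reserve R11 B 5 -> on_hand[A=35 B=44 C=44] avail[A=32 B=37 C=36] open={R10,R11,R3,R8,R9}
Step 18: reserve R12 C 6 -> on_hand[A=35 B=44 C=44] avail[A=32 B=37 C=30] open={R10,R11,R12,R3,R8,R9}
Open reservations: ['R10', 'R11', 'R12', 'R3', 'R8', 'R9'] -> 6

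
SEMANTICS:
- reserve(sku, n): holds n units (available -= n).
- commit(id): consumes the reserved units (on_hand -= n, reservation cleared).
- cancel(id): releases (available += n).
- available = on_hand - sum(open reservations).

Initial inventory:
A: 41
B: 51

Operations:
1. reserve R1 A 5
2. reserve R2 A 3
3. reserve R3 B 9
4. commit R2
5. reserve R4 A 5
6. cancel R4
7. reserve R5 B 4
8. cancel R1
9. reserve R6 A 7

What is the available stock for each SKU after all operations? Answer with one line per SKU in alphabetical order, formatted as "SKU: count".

Step 1: reserve R1 A 5 -> on_hand[A=41 B=51] avail[A=36 B=51] open={R1}
Step 2: reserve R2 A 3 -> on_hand[A=41 B=51] avail[A=33 B=51] open={R1,R2}
Step 3: reserve R3 B 9 -> on_hand[A=41 B=51] avail[A=33 B=42] open={R1,R2,R3}
Step 4: commit R2 -> on_hand[A=38 B=51] avail[A=33 B=42] open={R1,R3}
Step 5: reserve R4 A 5 -> on_hand[A=38 B=51] avail[A=28 B=42] open={R1,R3,R4}
Step 6: cancel R4 -> on_hand[A=38 B=51] avail[A=33 B=42] open={R1,R3}
Step 7: reserve R5 B 4 -> on_hand[A=38 B=51] avail[A=33 B=38] open={R1,R3,R5}
Step 8: cancel R1 -> on_hand[A=38 B=51] avail[A=38 B=38] open={R3,R5}
Step 9: reserve R6 A 7 -> on_hand[A=38 B=51] avail[A=31 B=38] open={R3,R5,R6}

Answer: A: 31
B: 38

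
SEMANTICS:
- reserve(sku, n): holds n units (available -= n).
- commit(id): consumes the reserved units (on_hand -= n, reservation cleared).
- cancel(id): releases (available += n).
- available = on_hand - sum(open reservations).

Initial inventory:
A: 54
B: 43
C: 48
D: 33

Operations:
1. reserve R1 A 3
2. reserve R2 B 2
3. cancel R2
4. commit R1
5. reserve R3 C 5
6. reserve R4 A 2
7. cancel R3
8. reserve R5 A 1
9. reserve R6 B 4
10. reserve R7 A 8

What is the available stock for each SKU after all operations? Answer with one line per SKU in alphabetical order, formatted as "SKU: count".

Step 1: reserve R1 A 3 -> on_hand[A=54 B=43 C=48 D=33] avail[A=51 B=43 C=48 D=33] open={R1}
Step 2: reserve R2 B 2 -> on_hand[A=54 B=43 C=48 D=33] avail[A=51 B=41 C=48 D=33] open={R1,R2}
Step 3: cancel R2 -> on_hand[A=54 B=43 C=48 D=33] avail[A=51 B=43 C=48 D=33] open={R1}
Step 4: commit R1 -> on_hand[A=51 B=43 C=48 D=33] avail[A=51 B=43 C=48 D=33] open={}
Step 5: reserve R3 C 5 -> on_hand[A=51 B=43 C=48 D=33] avail[A=51 B=43 C=43 D=33] open={R3}
Step 6: reserve R4 A 2 -> on_hand[A=51 B=43 C=48 D=33] avail[A=49 B=43 C=43 D=33] open={R3,R4}
Step 7: cancel R3 -> on_hand[A=51 B=43 C=48 D=33] avail[A=49 B=43 C=48 D=33] open={R4}
Step 8: reserve R5 A 1 -> on_hand[A=51 B=43 C=48 D=33] avail[A=48 B=43 C=48 D=33] open={R4,R5}
Step 9: reserve R6 B 4 -> on_hand[A=51 B=43 C=48 D=33] avail[A=48 B=39 C=48 D=33] open={R4,R5,R6}
Step 10: reserve R7 A 8 -> on_hand[A=51 B=43 C=48 D=33] avail[A=40 B=39 C=48 D=33] open={R4,R5,R6,R7}

Answer: A: 40
B: 39
C: 48
D: 33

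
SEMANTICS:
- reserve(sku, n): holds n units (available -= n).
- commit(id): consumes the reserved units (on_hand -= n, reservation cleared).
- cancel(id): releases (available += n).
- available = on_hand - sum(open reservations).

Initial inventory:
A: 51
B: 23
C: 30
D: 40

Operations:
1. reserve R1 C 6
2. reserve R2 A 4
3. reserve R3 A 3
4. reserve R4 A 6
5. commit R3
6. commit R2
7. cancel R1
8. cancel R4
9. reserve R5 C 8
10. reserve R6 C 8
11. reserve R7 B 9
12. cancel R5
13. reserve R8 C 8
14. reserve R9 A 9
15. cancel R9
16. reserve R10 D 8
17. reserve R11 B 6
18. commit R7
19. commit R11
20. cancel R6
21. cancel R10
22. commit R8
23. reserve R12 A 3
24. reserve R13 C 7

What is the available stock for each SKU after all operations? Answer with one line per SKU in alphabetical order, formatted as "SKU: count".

Step 1: reserve R1 C 6 -> on_hand[A=51 B=23 C=30 D=40] avail[A=51 B=23 C=24 D=40] open={R1}
Step 2: reserve R2 A 4 -> on_hand[A=51 B=23 C=30 D=40] avail[A=47 B=23 C=24 D=40] open={R1,R2}
Step 3: reserve R3 A 3 -> on_hand[A=51 B=23 C=30 D=40] avail[A=44 B=23 C=24 D=40] open={R1,R2,R3}
Step 4: reserve R4 A 6 -> on_hand[A=51 B=23 C=30 D=40] avail[A=38 B=23 C=24 D=40] open={R1,R2,R3,R4}
Step 5: commit R3 -> on_hand[A=48 B=23 C=30 D=40] avail[A=38 B=23 C=24 D=40] open={R1,R2,R4}
Step 6: commit R2 -> on_hand[A=44 B=23 C=30 D=40] avail[A=38 B=23 C=24 D=40] open={R1,R4}
Step 7: cancel R1 -> on_hand[A=44 B=23 C=30 D=40] avail[A=38 B=23 C=30 D=40] open={R4}
Step 8: cancel R4 -> on_hand[A=44 B=23 C=30 D=40] avail[A=44 B=23 C=30 D=40] open={}
Step 9: reserve R5 C 8 -> on_hand[A=44 B=23 C=30 D=40] avail[A=44 B=23 C=22 D=40] open={R5}
Step 10: reserve R6 C 8 -> on_hand[A=44 B=23 C=30 D=40] avail[A=44 B=23 C=14 D=40] open={R5,R6}
Step 11: reserve R7 B 9 -> on_hand[A=44 B=23 C=30 D=40] avail[A=44 B=14 C=14 D=40] open={R5,R6,R7}
Step 12: cancel R5 -> on_hand[A=44 B=23 C=30 D=40] avail[A=44 B=14 C=22 D=40] open={R6,R7}
Step 13: reserve R8 C 8 -> on_hand[A=44 B=23 C=30 D=40] avail[A=44 B=14 C=14 D=40] open={R6,R7,R8}
Step 14: reserve R9 A 9 -> on_hand[A=44 B=23 C=30 D=40] avail[A=35 B=14 C=14 D=40] open={R6,R7,R8,R9}
Step 15: cancel R9 -> on_hand[A=44 B=23 C=30 D=40] avail[A=44 B=14 C=14 D=40] open={R6,R7,R8}
Step 16: reserve R10 D 8 -> on_hand[A=44 B=23 C=30 D=40] avail[A=44 B=14 C=14 D=32] open={R10,R6,R7,R8}
Step 17: reserve R11 B 6 -> on_hand[A=44 B=23 C=30 D=40] avail[A=44 B=8 C=14 D=32] open={R10,R11,R6,R7,R8}
Step 18: commit R7 -> on_hand[A=44 B=14 C=30 D=40] avail[A=44 B=8 C=14 D=32] open={R10,R11,R6,R8}
Step 19: commit R11 -> on_hand[A=44 B=8 C=30 D=40] avail[A=44 B=8 C=14 D=32] open={R10,R6,R8}
Step 20: cancel R6 -> on_hand[A=44 B=8 C=30 D=40] avail[A=44 B=8 C=22 D=32] open={R10,R8}
Step 21: cancel R10 -> on_hand[A=44 B=8 C=30 D=40] avail[A=44 B=8 C=22 D=40] open={R8}
Step 22: commit R8 -> on_hand[A=44 B=8 C=22 D=40] avail[A=44 B=8 C=22 D=40] open={}
Step 23: reserve R12 A 3 -> on_hand[A=44 B=8 C=22 D=40] avail[A=41 B=8 C=22 D=40] open={R12}
Step 24: reserve R13 C 7 -> on_hand[A=44 B=8 C=22 D=40] avail[A=41 B=8 C=15 D=40] open={R12,R13}

Answer: A: 41
B: 8
C: 15
D: 40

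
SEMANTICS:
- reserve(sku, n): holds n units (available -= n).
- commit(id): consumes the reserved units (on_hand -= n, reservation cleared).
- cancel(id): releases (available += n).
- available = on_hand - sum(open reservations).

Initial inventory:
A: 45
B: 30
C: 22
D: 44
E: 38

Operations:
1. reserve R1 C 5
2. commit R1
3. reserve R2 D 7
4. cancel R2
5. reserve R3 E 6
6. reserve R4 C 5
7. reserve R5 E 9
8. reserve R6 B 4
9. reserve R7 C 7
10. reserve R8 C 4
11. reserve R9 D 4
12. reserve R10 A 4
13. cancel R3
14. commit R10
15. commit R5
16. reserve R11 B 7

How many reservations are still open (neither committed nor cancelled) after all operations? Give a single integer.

Answer: 6

Derivation:
Step 1: reserve R1 C 5 -> on_hand[A=45 B=30 C=22 D=44 E=38] avail[A=45 B=30 C=17 D=44 E=38] open={R1}
Step 2: commit R1 -> on_hand[A=45 B=30 C=17 D=44 E=38] avail[A=45 B=30 C=17 D=44 E=38] open={}
Step 3: reserve R2 D 7 -> on_hand[A=45 B=30 C=17 D=44 E=38] avail[A=45 B=30 C=17 D=37 E=38] open={R2}
Step 4: cancel R2 -> on_hand[A=45 B=30 C=17 D=44 E=38] avail[A=45 B=30 C=17 D=44 E=38] open={}
Step 5: reserve R3 E 6 -> on_hand[A=45 B=30 C=17 D=44 E=38] avail[A=45 B=30 C=17 D=44 E=32] open={R3}
Step 6: reserve R4 C 5 -> on_hand[A=45 B=30 C=17 D=44 E=38] avail[A=45 B=30 C=12 D=44 E=32] open={R3,R4}
Step 7: reserve R5 E 9 -> on_hand[A=45 B=30 C=17 D=44 E=38] avail[A=45 B=30 C=12 D=44 E=23] open={R3,R4,R5}
Step 8: reserve R6 B 4 -> on_hand[A=45 B=30 C=17 D=44 E=38] avail[A=45 B=26 C=12 D=44 E=23] open={R3,R4,R5,R6}
Step 9: reserve R7 C 7 -> on_hand[A=45 B=30 C=17 D=44 E=38] avail[A=45 B=26 C=5 D=44 E=23] open={R3,R4,R5,R6,R7}
Step 10: reserve R8 C 4 -> on_hand[A=45 B=30 C=17 D=44 E=38] avail[A=45 B=26 C=1 D=44 E=23] open={R3,R4,R5,R6,R7,R8}
Step 11: reserve R9 D 4 -> on_hand[A=45 B=30 C=17 D=44 E=38] avail[A=45 B=26 C=1 D=40 E=23] open={R3,R4,R5,R6,R7,R8,R9}
Step 12: reserve R10 A 4 -> on_hand[A=45 B=30 C=17 D=44 E=38] avail[A=41 B=26 C=1 D=40 E=23] open={R10,R3,R4,R5,R6,R7,R8,R9}
Step 13: cancel R3 -> on_hand[A=45 B=30 C=17 D=44 E=38] avail[A=41 B=26 C=1 D=40 E=29] open={R10,R4,R5,R6,R7,R8,R9}
Step 14: commit R10 -> on_hand[A=41 B=30 C=17 D=44 E=38] avail[A=41 B=26 C=1 D=40 E=29] open={R4,R5,R6,R7,R8,R9}
Step 15: commit R5 -> on_hand[A=41 B=30 C=17 D=44 E=29] avail[A=41 B=26 C=1 D=40 E=29] open={R4,R6,R7,R8,R9}
Step 16: reserve R11 B 7 -> on_hand[A=41 B=30 C=17 D=44 E=29] avail[A=41 B=19 C=1 D=40 E=29] open={R11,R4,R6,R7,R8,R9}
Open reservations: ['R11', 'R4', 'R6', 'R7', 'R8', 'R9'] -> 6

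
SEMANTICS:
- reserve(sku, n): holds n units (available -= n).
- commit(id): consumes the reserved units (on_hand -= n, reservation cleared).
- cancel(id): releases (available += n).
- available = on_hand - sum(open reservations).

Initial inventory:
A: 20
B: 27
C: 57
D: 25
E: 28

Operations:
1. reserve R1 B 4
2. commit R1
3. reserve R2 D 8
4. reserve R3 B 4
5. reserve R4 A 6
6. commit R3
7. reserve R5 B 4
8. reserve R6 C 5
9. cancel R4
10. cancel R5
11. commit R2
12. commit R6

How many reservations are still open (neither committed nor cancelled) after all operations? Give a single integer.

Step 1: reserve R1 B 4 -> on_hand[A=20 B=27 C=57 D=25 E=28] avail[A=20 B=23 C=57 D=25 E=28] open={R1}
Step 2: commit R1 -> on_hand[A=20 B=23 C=57 D=25 E=28] avail[A=20 B=23 C=57 D=25 E=28] open={}
Step 3: reserve R2 D 8 -> on_hand[A=20 B=23 C=57 D=25 E=28] avail[A=20 B=23 C=57 D=17 E=28] open={R2}
Step 4: reserve R3 B 4 -> on_hand[A=20 B=23 C=57 D=25 E=28] avail[A=20 B=19 C=57 D=17 E=28] open={R2,R3}
Step 5: reserve R4 A 6 -> on_hand[A=20 B=23 C=57 D=25 E=28] avail[A=14 B=19 C=57 D=17 E=28] open={R2,R3,R4}
Step 6: commit R3 -> on_hand[A=20 B=19 C=57 D=25 E=28] avail[A=14 B=19 C=57 D=17 E=28] open={R2,R4}
Step 7: reserve R5 B 4 -> on_hand[A=20 B=19 C=57 D=25 E=28] avail[A=14 B=15 C=57 D=17 E=28] open={R2,R4,R5}
Step 8: reserve R6 C 5 -> on_hand[A=20 B=19 C=57 D=25 E=28] avail[A=14 B=15 C=52 D=17 E=28] open={R2,R4,R5,R6}
Step 9: cancel R4 -> on_hand[A=20 B=19 C=57 D=25 E=28] avail[A=20 B=15 C=52 D=17 E=28] open={R2,R5,R6}
Step 10: cancel R5 -> on_hand[A=20 B=19 C=57 D=25 E=28] avail[A=20 B=19 C=52 D=17 E=28] open={R2,R6}
Step 11: commit R2 -> on_hand[A=20 B=19 C=57 D=17 E=28] avail[A=20 B=19 C=52 D=17 E=28] open={R6}
Step 12: commit R6 -> on_hand[A=20 B=19 C=52 D=17 E=28] avail[A=20 B=19 C=52 D=17 E=28] open={}
Open reservations: [] -> 0

Answer: 0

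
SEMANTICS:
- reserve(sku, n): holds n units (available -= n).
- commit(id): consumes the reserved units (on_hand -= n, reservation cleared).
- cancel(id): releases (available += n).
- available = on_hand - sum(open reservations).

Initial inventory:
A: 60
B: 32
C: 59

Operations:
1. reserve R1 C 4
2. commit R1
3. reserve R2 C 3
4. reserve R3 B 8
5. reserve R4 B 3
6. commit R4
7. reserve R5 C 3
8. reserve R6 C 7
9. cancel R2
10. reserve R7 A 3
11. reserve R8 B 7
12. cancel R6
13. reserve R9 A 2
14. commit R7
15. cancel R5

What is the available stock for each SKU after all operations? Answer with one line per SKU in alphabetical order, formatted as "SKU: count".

Step 1: reserve R1 C 4 -> on_hand[A=60 B=32 C=59] avail[A=60 B=32 C=55] open={R1}
Step 2: commit R1 -> on_hand[A=60 B=32 C=55] avail[A=60 B=32 C=55] open={}
Step 3: reserve R2 C 3 -> on_hand[A=60 B=32 C=55] avail[A=60 B=32 C=52] open={R2}
Step 4: reserve R3 B 8 -> on_hand[A=60 B=32 C=55] avail[A=60 B=24 C=52] open={R2,R3}
Step 5: reserve R4 B 3 -> on_hand[A=60 B=32 C=55] avail[A=60 B=21 C=52] open={R2,R3,R4}
Step 6: commit R4 -> on_hand[A=60 B=29 C=55] avail[A=60 B=21 C=52] open={R2,R3}
Step 7: reserve R5 C 3 -> on_hand[A=60 B=29 C=55] avail[A=60 B=21 C=49] open={R2,R3,R5}
Step 8: reserve R6 C 7 -> on_hand[A=60 B=29 C=55] avail[A=60 B=21 C=42] open={R2,R3,R5,R6}
Step 9: cancel R2 -> on_hand[A=60 B=29 C=55] avail[A=60 B=21 C=45] open={R3,R5,R6}
Step 10: reserve R7 A 3 -> on_hand[A=60 B=29 C=55] avail[A=57 B=21 C=45] open={R3,R5,R6,R7}
Step 11: reserve R8 B 7 -> on_hand[A=60 B=29 C=55] avail[A=57 B=14 C=45] open={R3,R5,R6,R7,R8}
Step 12: cancel R6 -> on_hand[A=60 B=29 C=55] avail[A=57 B=14 C=52] open={R3,R5,R7,R8}
Step 13: reserve R9 A 2 -> on_hand[A=60 B=29 C=55] avail[A=55 B=14 C=52] open={R3,R5,R7,R8,R9}
Step 14: commit R7 -> on_hand[A=57 B=29 C=55] avail[A=55 B=14 C=52] open={R3,R5,R8,R9}
Step 15: cancel R5 -> on_hand[A=57 B=29 C=55] avail[A=55 B=14 C=55] open={R3,R8,R9}

Answer: A: 55
B: 14
C: 55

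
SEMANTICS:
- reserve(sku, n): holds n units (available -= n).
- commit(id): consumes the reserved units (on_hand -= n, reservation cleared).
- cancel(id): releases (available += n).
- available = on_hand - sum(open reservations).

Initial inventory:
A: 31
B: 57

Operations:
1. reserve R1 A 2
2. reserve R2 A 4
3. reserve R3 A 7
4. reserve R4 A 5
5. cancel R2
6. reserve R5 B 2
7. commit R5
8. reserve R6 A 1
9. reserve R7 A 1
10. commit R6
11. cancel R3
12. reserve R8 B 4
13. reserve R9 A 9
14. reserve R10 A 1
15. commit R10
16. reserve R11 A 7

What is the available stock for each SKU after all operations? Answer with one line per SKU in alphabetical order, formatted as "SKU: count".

Step 1: reserve R1 A 2 -> on_hand[A=31 B=57] avail[A=29 B=57] open={R1}
Step 2: reserve R2 A 4 -> on_hand[A=31 B=57] avail[A=25 B=57] open={R1,R2}
Step 3: reserve R3 A 7 -> on_hand[A=31 B=57] avail[A=18 B=57] open={R1,R2,R3}
Step 4: reserve R4 A 5 -> on_hand[A=31 B=57] avail[A=13 B=57] open={R1,R2,R3,R4}
Step 5: cancel R2 -> on_hand[A=31 B=57] avail[A=17 B=57] open={R1,R3,R4}
Step 6: reserve R5 B 2 -> on_hand[A=31 B=57] avail[A=17 B=55] open={R1,R3,R4,R5}
Step 7: commit R5 -> on_hand[A=31 B=55] avail[A=17 B=55] open={R1,R3,R4}
Step 8: reserve R6 A 1 -> on_hand[A=31 B=55] avail[A=16 B=55] open={R1,R3,R4,R6}
Step 9: reserve R7 A 1 -> on_hand[A=31 B=55] avail[A=15 B=55] open={R1,R3,R4,R6,R7}
Step 10: commit R6 -> on_hand[A=30 B=55] avail[A=15 B=55] open={R1,R3,R4,R7}
Step 11: cancel R3 -> on_hand[A=30 B=55] avail[A=22 B=55] open={R1,R4,R7}
Step 12: reserve R8 B 4 -> on_hand[A=30 B=55] avail[A=22 B=51] open={R1,R4,R7,R8}
Step 13: reserve R9 A 9 -> on_hand[A=30 B=55] avail[A=13 B=51] open={R1,R4,R7,R8,R9}
Step 14: reserve R10 A 1 -> on_hand[A=30 B=55] avail[A=12 B=51] open={R1,R10,R4,R7,R8,R9}
Step 15: commit R10 -> on_hand[A=29 B=55] avail[A=12 B=51] open={R1,R4,R7,R8,R9}
Step 16: reserve R11 A 7 -> on_hand[A=29 B=55] avail[A=5 B=51] open={R1,R11,R4,R7,R8,R9}

Answer: A: 5
B: 51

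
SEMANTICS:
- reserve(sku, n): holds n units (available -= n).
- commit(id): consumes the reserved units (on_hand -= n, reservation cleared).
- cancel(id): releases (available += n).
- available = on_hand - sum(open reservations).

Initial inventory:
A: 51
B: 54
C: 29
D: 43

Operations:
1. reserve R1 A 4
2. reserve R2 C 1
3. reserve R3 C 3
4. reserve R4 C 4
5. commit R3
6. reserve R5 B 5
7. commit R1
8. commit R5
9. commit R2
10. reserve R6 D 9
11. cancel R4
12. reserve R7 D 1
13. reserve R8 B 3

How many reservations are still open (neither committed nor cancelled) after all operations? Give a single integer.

Answer: 3

Derivation:
Step 1: reserve R1 A 4 -> on_hand[A=51 B=54 C=29 D=43] avail[A=47 B=54 C=29 D=43] open={R1}
Step 2: reserve R2 C 1 -> on_hand[A=51 B=54 C=29 D=43] avail[A=47 B=54 C=28 D=43] open={R1,R2}
Step 3: reserve R3 C 3 -> on_hand[A=51 B=54 C=29 D=43] avail[A=47 B=54 C=25 D=43] open={R1,R2,R3}
Step 4: reserve R4 C 4 -> on_hand[A=51 B=54 C=29 D=43] avail[A=47 B=54 C=21 D=43] open={R1,R2,R3,R4}
Step 5: commit R3 -> on_hand[A=51 B=54 C=26 D=43] avail[A=47 B=54 C=21 D=43] open={R1,R2,R4}
Step 6: reserve R5 B 5 -> on_hand[A=51 B=54 C=26 D=43] avail[A=47 B=49 C=21 D=43] open={R1,R2,R4,R5}
Step 7: commit R1 -> on_hand[A=47 B=54 C=26 D=43] avail[A=47 B=49 C=21 D=43] open={R2,R4,R5}
Step 8: commit R5 -> on_hand[A=47 B=49 C=26 D=43] avail[A=47 B=49 C=21 D=43] open={R2,R4}
Step 9: commit R2 -> on_hand[A=47 B=49 C=25 D=43] avail[A=47 B=49 C=21 D=43] open={R4}
Step 10: reserve R6 D 9 -> on_hand[A=47 B=49 C=25 D=43] avail[A=47 B=49 C=21 D=34] open={R4,R6}
Step 11: cancel R4 -> on_hand[A=47 B=49 C=25 D=43] avail[A=47 B=49 C=25 D=34] open={R6}
Step 12: reserve R7 D 1 -> on_hand[A=47 B=49 C=25 D=43] avail[A=47 B=49 C=25 D=33] open={R6,R7}
Step 13: reserve R8 B 3 -> on_hand[A=47 B=49 C=25 D=43] avail[A=47 B=46 C=25 D=33] open={R6,R7,R8}
Open reservations: ['R6', 'R7', 'R8'] -> 3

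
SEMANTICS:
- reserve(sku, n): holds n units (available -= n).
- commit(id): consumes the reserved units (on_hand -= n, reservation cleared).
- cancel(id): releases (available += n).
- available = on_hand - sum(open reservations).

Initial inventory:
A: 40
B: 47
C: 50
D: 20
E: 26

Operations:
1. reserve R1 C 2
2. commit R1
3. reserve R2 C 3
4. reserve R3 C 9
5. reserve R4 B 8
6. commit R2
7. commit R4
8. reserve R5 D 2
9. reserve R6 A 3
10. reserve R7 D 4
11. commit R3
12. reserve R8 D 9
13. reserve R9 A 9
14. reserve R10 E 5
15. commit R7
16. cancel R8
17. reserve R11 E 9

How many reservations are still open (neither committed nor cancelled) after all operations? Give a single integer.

Answer: 5

Derivation:
Step 1: reserve R1 C 2 -> on_hand[A=40 B=47 C=50 D=20 E=26] avail[A=40 B=47 C=48 D=20 E=26] open={R1}
Step 2: commit R1 -> on_hand[A=40 B=47 C=48 D=20 E=26] avail[A=40 B=47 C=48 D=20 E=26] open={}
Step 3: reserve R2 C 3 -> on_hand[A=40 B=47 C=48 D=20 E=26] avail[A=40 B=47 C=45 D=20 E=26] open={R2}
Step 4: reserve R3 C 9 -> on_hand[A=40 B=47 C=48 D=20 E=26] avail[A=40 B=47 C=36 D=20 E=26] open={R2,R3}
Step 5: reserve R4 B 8 -> on_hand[A=40 B=47 C=48 D=20 E=26] avail[A=40 B=39 C=36 D=20 E=26] open={R2,R3,R4}
Step 6: commit R2 -> on_hand[A=40 B=47 C=45 D=20 E=26] avail[A=40 B=39 C=36 D=20 E=26] open={R3,R4}
Step 7: commit R4 -> on_hand[A=40 B=39 C=45 D=20 E=26] avail[A=40 B=39 C=36 D=20 E=26] open={R3}
Step 8: reserve R5 D 2 -> on_hand[A=40 B=39 C=45 D=20 E=26] avail[A=40 B=39 C=36 D=18 E=26] open={R3,R5}
Step 9: reserve R6 A 3 -> on_hand[A=40 B=39 C=45 D=20 E=26] avail[A=37 B=39 C=36 D=18 E=26] open={R3,R5,R6}
Step 10: reserve R7 D 4 -> on_hand[A=40 B=39 C=45 D=20 E=26] avail[A=37 B=39 C=36 D=14 E=26] open={R3,R5,R6,R7}
Step 11: commit R3 -> on_hand[A=40 B=39 C=36 D=20 E=26] avail[A=37 B=39 C=36 D=14 E=26] open={R5,R6,R7}
Step 12: reserve R8 D 9 -> on_hand[A=40 B=39 C=36 D=20 E=26] avail[A=37 B=39 C=36 D=5 E=26] open={R5,R6,R7,R8}
Step 13: reserve R9 A 9 -> on_hand[A=40 B=39 C=36 D=20 E=26] avail[A=28 B=39 C=36 D=5 E=26] open={R5,R6,R7,R8,R9}
Step 14: reserve R10 E 5 -> on_hand[A=40 B=39 C=36 D=20 E=26] avail[A=28 B=39 C=36 D=5 E=21] open={R10,R5,R6,R7,R8,R9}
Step 15: commit R7 -> on_hand[A=40 B=39 C=36 D=16 E=26] avail[A=28 B=39 C=36 D=5 E=21] open={R10,R5,R6,R8,R9}
Step 16: cancel R8 -> on_hand[A=40 B=39 C=36 D=16 E=26] avail[A=28 B=39 C=36 D=14 E=21] open={R10,R5,R6,R9}
Step 17: reserve R11 E 9 -> on_hand[A=40 B=39 C=36 D=16 E=26] avail[A=28 B=39 C=36 D=14 E=12] open={R10,R11,R5,R6,R9}
Open reservations: ['R10', 'R11', 'R5', 'R6', 'R9'] -> 5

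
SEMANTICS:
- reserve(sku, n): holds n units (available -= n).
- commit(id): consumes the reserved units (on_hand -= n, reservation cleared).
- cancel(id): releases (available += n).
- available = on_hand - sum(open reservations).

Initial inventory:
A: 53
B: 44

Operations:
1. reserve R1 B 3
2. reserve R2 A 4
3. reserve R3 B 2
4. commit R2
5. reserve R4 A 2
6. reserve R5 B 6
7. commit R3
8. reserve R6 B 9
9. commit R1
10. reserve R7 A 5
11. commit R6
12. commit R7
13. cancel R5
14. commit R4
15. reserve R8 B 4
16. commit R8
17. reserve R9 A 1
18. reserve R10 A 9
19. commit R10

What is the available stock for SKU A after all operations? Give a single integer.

Answer: 32

Derivation:
Step 1: reserve R1 B 3 -> on_hand[A=53 B=44] avail[A=53 B=41] open={R1}
Step 2: reserve R2 A 4 -> on_hand[A=53 B=44] avail[A=49 B=41] open={R1,R2}
Step 3: reserve R3 B 2 -> on_hand[A=53 B=44] avail[A=49 B=39] open={R1,R2,R3}
Step 4: commit R2 -> on_hand[A=49 B=44] avail[A=49 B=39] open={R1,R3}
Step 5: reserve R4 A 2 -> on_hand[A=49 B=44] avail[A=47 B=39] open={R1,R3,R4}
Step 6: reserve R5 B 6 -> on_hand[A=49 B=44] avail[A=47 B=33] open={R1,R3,R4,R5}
Step 7: commit R3 -> on_hand[A=49 B=42] avail[A=47 B=33] open={R1,R4,R5}
Step 8: reserve R6 B 9 -> on_hand[A=49 B=42] avail[A=47 B=24] open={R1,R4,R5,R6}
Step 9: commit R1 -> on_hand[A=49 B=39] avail[A=47 B=24] open={R4,R5,R6}
Step 10: reserve R7 A 5 -> on_hand[A=49 B=39] avail[A=42 B=24] open={R4,R5,R6,R7}
Step 11: commit R6 -> on_hand[A=49 B=30] avail[A=42 B=24] open={R4,R5,R7}
Step 12: commit R7 -> on_hand[A=44 B=30] avail[A=42 B=24] open={R4,R5}
Step 13: cancel R5 -> on_hand[A=44 B=30] avail[A=42 B=30] open={R4}
Step 14: commit R4 -> on_hand[A=42 B=30] avail[A=42 B=30] open={}
Step 15: reserve R8 B 4 -> on_hand[A=42 B=30] avail[A=42 B=26] open={R8}
Step 16: commit R8 -> on_hand[A=42 B=26] avail[A=42 B=26] open={}
Step 17: reserve R9 A 1 -> on_hand[A=42 B=26] avail[A=41 B=26] open={R9}
Step 18: reserve R10 A 9 -> on_hand[A=42 B=26] avail[A=32 B=26] open={R10,R9}
Step 19: commit R10 -> on_hand[A=33 B=26] avail[A=32 B=26] open={R9}
Final available[A] = 32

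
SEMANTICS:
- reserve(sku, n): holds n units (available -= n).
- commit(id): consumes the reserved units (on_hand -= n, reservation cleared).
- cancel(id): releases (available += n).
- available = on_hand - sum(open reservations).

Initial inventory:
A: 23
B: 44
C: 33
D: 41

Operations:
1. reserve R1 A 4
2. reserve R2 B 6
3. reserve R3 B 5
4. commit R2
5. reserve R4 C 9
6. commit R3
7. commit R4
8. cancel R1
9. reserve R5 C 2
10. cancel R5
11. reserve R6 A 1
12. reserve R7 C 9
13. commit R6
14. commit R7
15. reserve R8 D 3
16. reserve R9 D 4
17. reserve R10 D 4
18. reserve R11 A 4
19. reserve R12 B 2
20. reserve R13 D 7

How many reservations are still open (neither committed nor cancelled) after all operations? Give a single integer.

Answer: 6

Derivation:
Step 1: reserve R1 A 4 -> on_hand[A=23 B=44 C=33 D=41] avail[A=19 B=44 C=33 D=41] open={R1}
Step 2: reserve R2 B 6 -> on_hand[A=23 B=44 C=33 D=41] avail[A=19 B=38 C=33 D=41] open={R1,R2}
Step 3: reserve R3 B 5 -> on_hand[A=23 B=44 C=33 D=41] avail[A=19 B=33 C=33 D=41] open={R1,R2,R3}
Step 4: commit R2 -> on_hand[A=23 B=38 C=33 D=41] avail[A=19 B=33 C=33 D=41] open={R1,R3}
Step 5: reserve R4 C 9 -> on_hand[A=23 B=38 C=33 D=41] avail[A=19 B=33 C=24 D=41] open={R1,R3,R4}
Step 6: commit R3 -> on_hand[A=23 B=33 C=33 D=41] avail[A=19 B=33 C=24 D=41] open={R1,R4}
Step 7: commit R4 -> on_hand[A=23 B=33 C=24 D=41] avail[A=19 B=33 C=24 D=41] open={R1}
Step 8: cancel R1 -> on_hand[A=23 B=33 C=24 D=41] avail[A=23 B=33 C=24 D=41] open={}
Step 9: reserve R5 C 2 -> on_hand[A=23 B=33 C=24 D=41] avail[A=23 B=33 C=22 D=41] open={R5}
Step 10: cancel R5 -> on_hand[A=23 B=33 C=24 D=41] avail[A=23 B=33 C=24 D=41] open={}
Step 11: reserve R6 A 1 -> on_hand[A=23 B=33 C=24 D=41] avail[A=22 B=33 C=24 D=41] open={R6}
Step 12: reserve R7 C 9 -> on_hand[A=23 B=33 C=24 D=41] avail[A=22 B=33 C=15 D=41] open={R6,R7}
Step 13: commit R6 -> on_hand[A=22 B=33 C=24 D=41] avail[A=22 B=33 C=15 D=41] open={R7}
Step 14: commit R7 -> on_hand[A=22 B=33 C=15 D=41] avail[A=22 B=33 C=15 D=41] open={}
Step 15: reserve R8 D 3 -> on_hand[A=22 B=33 C=15 D=41] avail[A=22 B=33 C=15 D=38] open={R8}
Step 16: reserve R9 D 4 -> on_hand[A=22 B=33 C=15 D=41] avail[A=22 B=33 C=15 D=34] open={R8,R9}
Step 17: reserve R10 D 4 -> on_hand[A=22 B=33 C=15 D=41] avail[A=22 B=33 C=15 D=30] open={R10,R8,R9}
Step 18: reserve R11 A 4 -> on_hand[A=22 B=33 C=15 D=41] avail[A=18 B=33 C=15 D=30] open={R10,R11,R8,R9}
Step 19: reserve R12 B 2 -> on_hand[A=22 B=33 C=15 D=41] avail[A=18 B=31 C=15 D=30] open={R10,R11,R12,R8,R9}
Step 20: reserve R13 D 7 -> on_hand[A=22 B=33 C=15 D=41] avail[A=18 B=31 C=15 D=23] open={R10,R11,R12,R13,R8,R9}
Open reservations: ['R10', 'R11', 'R12', 'R13', 'R8', 'R9'] -> 6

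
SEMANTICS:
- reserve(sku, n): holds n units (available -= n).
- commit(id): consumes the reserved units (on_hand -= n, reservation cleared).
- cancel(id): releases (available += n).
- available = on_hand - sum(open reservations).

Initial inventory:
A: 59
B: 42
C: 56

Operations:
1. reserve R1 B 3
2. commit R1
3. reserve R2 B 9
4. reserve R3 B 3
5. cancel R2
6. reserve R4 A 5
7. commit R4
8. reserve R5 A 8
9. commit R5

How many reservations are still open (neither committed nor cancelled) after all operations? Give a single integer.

Step 1: reserve R1 B 3 -> on_hand[A=59 B=42 C=56] avail[A=59 B=39 C=56] open={R1}
Step 2: commit R1 -> on_hand[A=59 B=39 C=56] avail[A=59 B=39 C=56] open={}
Step 3: reserve R2 B 9 -> on_hand[A=59 B=39 C=56] avail[A=59 B=30 C=56] open={R2}
Step 4: reserve R3 B 3 -> on_hand[A=59 B=39 C=56] avail[A=59 B=27 C=56] open={R2,R3}
Step 5: cancel R2 -> on_hand[A=59 B=39 C=56] avail[A=59 B=36 C=56] open={R3}
Step 6: reserve R4 A 5 -> on_hand[A=59 B=39 C=56] avail[A=54 B=36 C=56] open={R3,R4}
Step 7: commit R4 -> on_hand[A=54 B=39 C=56] avail[A=54 B=36 C=56] open={R3}
Step 8: reserve R5 A 8 -> on_hand[A=54 B=39 C=56] avail[A=46 B=36 C=56] open={R3,R5}
Step 9: commit R5 -> on_hand[A=46 B=39 C=56] avail[A=46 B=36 C=56] open={R3}
Open reservations: ['R3'] -> 1

Answer: 1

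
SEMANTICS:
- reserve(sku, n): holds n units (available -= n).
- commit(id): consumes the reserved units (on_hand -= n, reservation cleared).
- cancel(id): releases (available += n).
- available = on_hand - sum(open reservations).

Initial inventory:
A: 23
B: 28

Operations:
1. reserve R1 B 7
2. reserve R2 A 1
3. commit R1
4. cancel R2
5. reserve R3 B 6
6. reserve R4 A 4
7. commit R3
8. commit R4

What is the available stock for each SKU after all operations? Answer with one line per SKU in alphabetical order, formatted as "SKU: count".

Step 1: reserve R1 B 7 -> on_hand[A=23 B=28] avail[A=23 B=21] open={R1}
Step 2: reserve R2 A 1 -> on_hand[A=23 B=28] avail[A=22 B=21] open={R1,R2}
Step 3: commit R1 -> on_hand[A=23 B=21] avail[A=22 B=21] open={R2}
Step 4: cancel R2 -> on_hand[A=23 B=21] avail[A=23 B=21] open={}
Step 5: reserve R3 B 6 -> on_hand[A=23 B=21] avail[A=23 B=15] open={R3}
Step 6: reserve R4 A 4 -> on_hand[A=23 B=21] avail[A=19 B=15] open={R3,R4}
Step 7: commit R3 -> on_hand[A=23 B=15] avail[A=19 B=15] open={R4}
Step 8: commit R4 -> on_hand[A=19 B=15] avail[A=19 B=15] open={}

Answer: A: 19
B: 15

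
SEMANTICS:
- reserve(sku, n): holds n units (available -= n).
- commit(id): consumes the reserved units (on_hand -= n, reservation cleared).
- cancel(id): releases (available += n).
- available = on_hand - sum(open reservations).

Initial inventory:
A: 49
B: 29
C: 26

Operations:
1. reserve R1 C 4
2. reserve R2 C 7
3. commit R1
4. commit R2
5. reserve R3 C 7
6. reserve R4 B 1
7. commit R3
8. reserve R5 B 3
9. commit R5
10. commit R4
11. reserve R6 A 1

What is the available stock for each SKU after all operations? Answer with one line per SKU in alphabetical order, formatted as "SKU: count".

Answer: A: 48
B: 25
C: 8

Derivation:
Step 1: reserve R1 C 4 -> on_hand[A=49 B=29 C=26] avail[A=49 B=29 C=22] open={R1}
Step 2: reserve R2 C 7 -> on_hand[A=49 B=29 C=26] avail[A=49 B=29 C=15] open={R1,R2}
Step 3: commit R1 -> on_hand[A=49 B=29 C=22] avail[A=49 B=29 C=15] open={R2}
Step 4: commit R2 -> on_hand[A=49 B=29 C=15] avail[A=49 B=29 C=15] open={}
Step 5: reserve R3 C 7 -> on_hand[A=49 B=29 C=15] avail[A=49 B=29 C=8] open={R3}
Step 6: reserve R4 B 1 -> on_hand[A=49 B=29 C=15] avail[A=49 B=28 C=8] open={R3,R4}
Step 7: commit R3 -> on_hand[A=49 B=29 C=8] avail[A=49 B=28 C=8] open={R4}
Step 8: reserve R5 B 3 -> on_hand[A=49 B=29 C=8] avail[A=49 B=25 C=8] open={R4,R5}
Step 9: commit R5 -> on_hand[A=49 B=26 C=8] avail[A=49 B=25 C=8] open={R4}
Step 10: commit R4 -> on_hand[A=49 B=25 C=8] avail[A=49 B=25 C=8] open={}
Step 11: reserve R6 A 1 -> on_hand[A=49 B=25 C=8] avail[A=48 B=25 C=8] open={R6}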